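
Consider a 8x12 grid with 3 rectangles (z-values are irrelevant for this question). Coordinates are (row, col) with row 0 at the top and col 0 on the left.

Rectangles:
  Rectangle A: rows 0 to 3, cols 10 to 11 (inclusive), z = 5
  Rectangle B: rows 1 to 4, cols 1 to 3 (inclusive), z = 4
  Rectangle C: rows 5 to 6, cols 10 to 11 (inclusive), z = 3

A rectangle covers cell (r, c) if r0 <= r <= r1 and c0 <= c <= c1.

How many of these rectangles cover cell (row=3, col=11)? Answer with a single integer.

Check cell (3,11):
  A: rows 0-3 cols 10-11 -> covers
  B: rows 1-4 cols 1-3 -> outside (col miss)
  C: rows 5-6 cols 10-11 -> outside (row miss)
Count covering = 1

Answer: 1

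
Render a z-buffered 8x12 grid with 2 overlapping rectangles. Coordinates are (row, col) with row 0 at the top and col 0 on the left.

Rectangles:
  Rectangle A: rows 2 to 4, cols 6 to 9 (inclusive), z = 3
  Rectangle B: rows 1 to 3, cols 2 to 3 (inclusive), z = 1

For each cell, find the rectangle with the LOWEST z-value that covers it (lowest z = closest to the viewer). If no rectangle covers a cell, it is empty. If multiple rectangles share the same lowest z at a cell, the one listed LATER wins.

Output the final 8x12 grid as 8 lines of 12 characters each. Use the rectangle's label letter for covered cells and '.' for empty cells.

............
..BB........
..BB..AAAA..
..BB..AAAA..
......AAAA..
............
............
............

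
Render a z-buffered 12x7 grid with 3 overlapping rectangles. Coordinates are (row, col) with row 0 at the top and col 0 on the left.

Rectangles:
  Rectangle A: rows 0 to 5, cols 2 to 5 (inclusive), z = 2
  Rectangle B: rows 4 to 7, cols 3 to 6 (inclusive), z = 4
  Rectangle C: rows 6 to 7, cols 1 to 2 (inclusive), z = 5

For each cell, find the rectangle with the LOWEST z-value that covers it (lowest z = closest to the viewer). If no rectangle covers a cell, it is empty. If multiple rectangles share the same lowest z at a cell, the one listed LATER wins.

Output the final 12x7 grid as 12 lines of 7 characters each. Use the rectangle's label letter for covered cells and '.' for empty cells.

..AAAA.
..AAAA.
..AAAA.
..AAAA.
..AAAAB
..AAAAB
.CCBBBB
.CCBBBB
.......
.......
.......
.......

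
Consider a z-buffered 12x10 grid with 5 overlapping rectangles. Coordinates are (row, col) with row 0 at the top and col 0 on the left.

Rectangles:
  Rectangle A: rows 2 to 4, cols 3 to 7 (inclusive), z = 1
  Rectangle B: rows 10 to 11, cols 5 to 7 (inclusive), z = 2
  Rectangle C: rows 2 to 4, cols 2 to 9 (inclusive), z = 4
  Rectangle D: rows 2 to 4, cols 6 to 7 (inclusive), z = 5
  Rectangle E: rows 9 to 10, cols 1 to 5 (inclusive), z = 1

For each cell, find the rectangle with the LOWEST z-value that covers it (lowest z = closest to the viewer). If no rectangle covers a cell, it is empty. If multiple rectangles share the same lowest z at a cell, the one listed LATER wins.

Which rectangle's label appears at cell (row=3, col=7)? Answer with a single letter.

Check cell (3,7):
  A: rows 2-4 cols 3-7 z=1 -> covers; best now A (z=1)
  B: rows 10-11 cols 5-7 -> outside (row miss)
  C: rows 2-4 cols 2-9 z=4 -> covers; best now A (z=1)
  D: rows 2-4 cols 6-7 z=5 -> covers; best now A (z=1)
  E: rows 9-10 cols 1-5 -> outside (row miss)
Winner: A at z=1

Answer: A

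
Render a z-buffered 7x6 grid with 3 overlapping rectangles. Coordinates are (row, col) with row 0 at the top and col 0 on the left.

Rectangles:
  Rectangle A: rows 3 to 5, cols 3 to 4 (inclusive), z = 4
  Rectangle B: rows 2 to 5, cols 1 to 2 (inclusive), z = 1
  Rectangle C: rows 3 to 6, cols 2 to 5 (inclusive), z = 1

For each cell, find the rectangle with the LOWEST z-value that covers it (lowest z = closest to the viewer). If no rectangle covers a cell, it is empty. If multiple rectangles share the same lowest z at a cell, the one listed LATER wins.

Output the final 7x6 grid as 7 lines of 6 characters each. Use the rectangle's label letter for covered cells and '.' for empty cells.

......
......
.BB...
.BCCCC
.BCCCC
.BCCCC
..CCCC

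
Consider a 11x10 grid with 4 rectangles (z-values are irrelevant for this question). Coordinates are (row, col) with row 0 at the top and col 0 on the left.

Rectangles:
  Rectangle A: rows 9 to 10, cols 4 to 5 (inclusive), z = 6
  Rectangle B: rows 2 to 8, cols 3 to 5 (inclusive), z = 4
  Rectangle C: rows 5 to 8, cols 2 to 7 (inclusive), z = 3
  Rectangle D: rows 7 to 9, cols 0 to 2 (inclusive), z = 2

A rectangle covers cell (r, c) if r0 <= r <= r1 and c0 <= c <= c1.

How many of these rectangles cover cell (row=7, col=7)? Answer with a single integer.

Check cell (7,7):
  A: rows 9-10 cols 4-5 -> outside (row miss)
  B: rows 2-8 cols 3-5 -> outside (col miss)
  C: rows 5-8 cols 2-7 -> covers
  D: rows 7-9 cols 0-2 -> outside (col miss)
Count covering = 1

Answer: 1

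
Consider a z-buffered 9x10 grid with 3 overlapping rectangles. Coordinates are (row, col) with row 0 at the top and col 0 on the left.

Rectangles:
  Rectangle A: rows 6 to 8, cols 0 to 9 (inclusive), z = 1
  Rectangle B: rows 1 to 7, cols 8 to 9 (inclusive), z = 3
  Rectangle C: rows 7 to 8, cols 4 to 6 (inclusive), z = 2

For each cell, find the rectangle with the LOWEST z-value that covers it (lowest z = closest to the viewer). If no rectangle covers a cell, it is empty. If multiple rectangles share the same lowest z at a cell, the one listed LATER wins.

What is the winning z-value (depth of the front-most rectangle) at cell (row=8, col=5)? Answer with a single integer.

Check cell (8,5):
  A: rows 6-8 cols 0-9 z=1 -> covers; best now A (z=1)
  B: rows 1-7 cols 8-9 -> outside (row miss)
  C: rows 7-8 cols 4-6 z=2 -> covers; best now A (z=1)
Winner: A at z=1

Answer: 1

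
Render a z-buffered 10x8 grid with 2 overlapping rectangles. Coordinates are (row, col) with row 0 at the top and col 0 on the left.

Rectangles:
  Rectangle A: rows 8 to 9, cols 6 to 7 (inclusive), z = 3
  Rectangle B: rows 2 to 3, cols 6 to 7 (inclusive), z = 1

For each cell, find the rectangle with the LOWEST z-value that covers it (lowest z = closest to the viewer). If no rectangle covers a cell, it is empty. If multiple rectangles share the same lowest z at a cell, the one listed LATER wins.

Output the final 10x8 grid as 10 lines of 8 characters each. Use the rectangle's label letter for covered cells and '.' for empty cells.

........
........
......BB
......BB
........
........
........
........
......AA
......AA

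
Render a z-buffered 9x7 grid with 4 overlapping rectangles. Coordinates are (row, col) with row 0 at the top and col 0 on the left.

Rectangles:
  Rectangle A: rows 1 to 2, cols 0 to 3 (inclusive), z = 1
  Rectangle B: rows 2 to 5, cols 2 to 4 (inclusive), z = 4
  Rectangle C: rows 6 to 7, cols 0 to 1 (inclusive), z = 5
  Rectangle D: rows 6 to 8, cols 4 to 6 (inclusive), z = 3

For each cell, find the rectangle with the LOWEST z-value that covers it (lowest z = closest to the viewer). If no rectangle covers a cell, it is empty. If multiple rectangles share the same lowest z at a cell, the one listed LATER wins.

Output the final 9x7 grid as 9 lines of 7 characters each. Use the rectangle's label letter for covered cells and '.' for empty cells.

.......
AAAA...
AAAAB..
..BBB..
..BBB..
..BBB..
CC..DDD
CC..DDD
....DDD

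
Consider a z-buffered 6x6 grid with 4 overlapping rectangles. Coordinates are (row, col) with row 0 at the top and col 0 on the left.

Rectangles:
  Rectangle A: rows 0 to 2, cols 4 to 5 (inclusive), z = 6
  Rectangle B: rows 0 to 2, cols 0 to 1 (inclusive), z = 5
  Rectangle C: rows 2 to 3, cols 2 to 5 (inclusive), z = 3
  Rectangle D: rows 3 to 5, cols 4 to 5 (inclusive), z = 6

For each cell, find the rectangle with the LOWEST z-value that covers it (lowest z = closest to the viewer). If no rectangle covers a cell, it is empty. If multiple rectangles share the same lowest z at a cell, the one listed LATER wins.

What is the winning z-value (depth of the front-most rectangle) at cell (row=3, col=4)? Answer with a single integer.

Check cell (3,4):
  A: rows 0-2 cols 4-5 -> outside (row miss)
  B: rows 0-2 cols 0-1 -> outside (row miss)
  C: rows 2-3 cols 2-5 z=3 -> covers; best now C (z=3)
  D: rows 3-5 cols 4-5 z=6 -> covers; best now C (z=3)
Winner: C at z=3

Answer: 3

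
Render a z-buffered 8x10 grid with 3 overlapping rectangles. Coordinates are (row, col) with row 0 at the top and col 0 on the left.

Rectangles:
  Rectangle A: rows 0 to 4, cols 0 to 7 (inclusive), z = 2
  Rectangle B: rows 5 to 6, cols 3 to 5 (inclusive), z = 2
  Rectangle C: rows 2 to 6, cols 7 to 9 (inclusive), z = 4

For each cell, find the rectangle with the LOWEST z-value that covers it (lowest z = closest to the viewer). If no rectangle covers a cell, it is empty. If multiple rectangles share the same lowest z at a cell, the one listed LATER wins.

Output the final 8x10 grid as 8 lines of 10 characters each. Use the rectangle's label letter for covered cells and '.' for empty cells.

AAAAAAAA..
AAAAAAAA..
AAAAAAAACC
AAAAAAAACC
AAAAAAAACC
...BBB.CCC
...BBB.CCC
..........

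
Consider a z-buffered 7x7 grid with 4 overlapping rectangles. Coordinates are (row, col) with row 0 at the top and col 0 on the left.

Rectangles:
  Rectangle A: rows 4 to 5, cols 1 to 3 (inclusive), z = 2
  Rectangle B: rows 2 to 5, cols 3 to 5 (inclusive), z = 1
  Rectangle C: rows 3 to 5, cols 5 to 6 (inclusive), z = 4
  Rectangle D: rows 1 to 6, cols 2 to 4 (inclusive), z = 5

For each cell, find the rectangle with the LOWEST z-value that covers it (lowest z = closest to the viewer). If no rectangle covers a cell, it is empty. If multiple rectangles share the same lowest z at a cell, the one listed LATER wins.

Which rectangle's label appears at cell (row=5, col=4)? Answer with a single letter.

Check cell (5,4):
  A: rows 4-5 cols 1-3 -> outside (col miss)
  B: rows 2-5 cols 3-5 z=1 -> covers; best now B (z=1)
  C: rows 3-5 cols 5-6 -> outside (col miss)
  D: rows 1-6 cols 2-4 z=5 -> covers; best now B (z=1)
Winner: B at z=1

Answer: B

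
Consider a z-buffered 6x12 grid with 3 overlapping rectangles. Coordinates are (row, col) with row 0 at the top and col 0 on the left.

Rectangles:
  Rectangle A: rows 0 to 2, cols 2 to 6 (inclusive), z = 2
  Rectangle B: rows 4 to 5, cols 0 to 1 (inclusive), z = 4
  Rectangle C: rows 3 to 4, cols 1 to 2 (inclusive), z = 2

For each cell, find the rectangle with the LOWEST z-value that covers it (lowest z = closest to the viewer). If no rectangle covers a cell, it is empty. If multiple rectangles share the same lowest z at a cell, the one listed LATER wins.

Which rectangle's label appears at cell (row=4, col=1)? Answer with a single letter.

Check cell (4,1):
  A: rows 0-2 cols 2-6 -> outside (row miss)
  B: rows 4-5 cols 0-1 z=4 -> covers; best now B (z=4)
  C: rows 3-4 cols 1-2 z=2 -> covers; best now C (z=2)
Winner: C at z=2

Answer: C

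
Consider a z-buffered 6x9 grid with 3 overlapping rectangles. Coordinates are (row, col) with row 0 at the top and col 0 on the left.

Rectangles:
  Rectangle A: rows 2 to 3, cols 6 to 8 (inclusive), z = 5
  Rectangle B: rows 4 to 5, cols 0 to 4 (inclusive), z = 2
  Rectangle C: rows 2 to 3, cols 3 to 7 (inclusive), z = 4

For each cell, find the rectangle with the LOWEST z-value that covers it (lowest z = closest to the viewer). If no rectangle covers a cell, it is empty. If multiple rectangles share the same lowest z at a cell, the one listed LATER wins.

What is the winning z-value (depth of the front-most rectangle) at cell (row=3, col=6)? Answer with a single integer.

Answer: 4

Derivation:
Check cell (3,6):
  A: rows 2-3 cols 6-8 z=5 -> covers; best now A (z=5)
  B: rows 4-5 cols 0-4 -> outside (row miss)
  C: rows 2-3 cols 3-7 z=4 -> covers; best now C (z=4)
Winner: C at z=4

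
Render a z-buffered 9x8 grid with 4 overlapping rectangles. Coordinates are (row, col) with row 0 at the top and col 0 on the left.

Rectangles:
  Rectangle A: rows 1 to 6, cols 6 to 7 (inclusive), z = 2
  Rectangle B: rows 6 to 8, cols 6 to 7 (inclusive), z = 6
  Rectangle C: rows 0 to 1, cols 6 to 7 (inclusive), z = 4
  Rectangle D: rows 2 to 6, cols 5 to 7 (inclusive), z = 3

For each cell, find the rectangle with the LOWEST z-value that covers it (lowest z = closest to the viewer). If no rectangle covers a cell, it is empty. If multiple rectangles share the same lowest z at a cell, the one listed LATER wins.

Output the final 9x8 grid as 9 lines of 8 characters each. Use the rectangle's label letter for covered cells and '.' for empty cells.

......CC
......AA
.....DAA
.....DAA
.....DAA
.....DAA
.....DAA
......BB
......BB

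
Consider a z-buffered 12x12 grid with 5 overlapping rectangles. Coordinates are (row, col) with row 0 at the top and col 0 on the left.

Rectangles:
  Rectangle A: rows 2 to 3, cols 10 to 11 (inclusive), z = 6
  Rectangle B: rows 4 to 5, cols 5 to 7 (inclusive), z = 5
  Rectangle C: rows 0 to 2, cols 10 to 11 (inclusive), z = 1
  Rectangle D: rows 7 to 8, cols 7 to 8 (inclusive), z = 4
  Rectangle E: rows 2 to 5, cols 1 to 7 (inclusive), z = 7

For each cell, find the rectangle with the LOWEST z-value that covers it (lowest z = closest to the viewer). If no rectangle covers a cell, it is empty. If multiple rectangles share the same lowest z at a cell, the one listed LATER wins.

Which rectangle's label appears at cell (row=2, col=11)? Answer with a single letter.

Check cell (2,11):
  A: rows 2-3 cols 10-11 z=6 -> covers; best now A (z=6)
  B: rows 4-5 cols 5-7 -> outside (row miss)
  C: rows 0-2 cols 10-11 z=1 -> covers; best now C (z=1)
  D: rows 7-8 cols 7-8 -> outside (row miss)
  E: rows 2-5 cols 1-7 -> outside (col miss)
Winner: C at z=1

Answer: C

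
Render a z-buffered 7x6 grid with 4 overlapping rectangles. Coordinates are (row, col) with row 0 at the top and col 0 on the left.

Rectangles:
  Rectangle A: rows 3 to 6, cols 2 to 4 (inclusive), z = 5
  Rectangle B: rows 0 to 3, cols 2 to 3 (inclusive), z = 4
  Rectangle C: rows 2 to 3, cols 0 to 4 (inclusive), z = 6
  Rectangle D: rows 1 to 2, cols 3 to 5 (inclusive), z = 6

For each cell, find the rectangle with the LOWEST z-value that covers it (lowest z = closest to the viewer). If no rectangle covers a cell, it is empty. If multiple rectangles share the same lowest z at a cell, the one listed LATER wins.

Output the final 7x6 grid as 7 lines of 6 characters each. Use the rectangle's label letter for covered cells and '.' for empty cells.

..BB..
..BBDD
CCBBDD
CCBBA.
..AAA.
..AAA.
..AAA.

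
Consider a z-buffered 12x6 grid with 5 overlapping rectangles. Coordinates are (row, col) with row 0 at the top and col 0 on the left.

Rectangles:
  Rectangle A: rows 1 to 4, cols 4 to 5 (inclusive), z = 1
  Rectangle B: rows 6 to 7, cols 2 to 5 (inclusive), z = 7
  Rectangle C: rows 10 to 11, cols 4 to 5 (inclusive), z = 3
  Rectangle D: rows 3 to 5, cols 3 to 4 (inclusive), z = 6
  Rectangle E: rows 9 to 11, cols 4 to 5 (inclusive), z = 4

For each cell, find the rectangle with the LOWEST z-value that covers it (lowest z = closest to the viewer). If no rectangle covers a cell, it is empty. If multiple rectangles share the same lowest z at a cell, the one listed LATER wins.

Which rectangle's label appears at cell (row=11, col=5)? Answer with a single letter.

Answer: C

Derivation:
Check cell (11,5):
  A: rows 1-4 cols 4-5 -> outside (row miss)
  B: rows 6-7 cols 2-5 -> outside (row miss)
  C: rows 10-11 cols 4-5 z=3 -> covers; best now C (z=3)
  D: rows 3-5 cols 3-4 -> outside (row miss)
  E: rows 9-11 cols 4-5 z=4 -> covers; best now C (z=3)
Winner: C at z=3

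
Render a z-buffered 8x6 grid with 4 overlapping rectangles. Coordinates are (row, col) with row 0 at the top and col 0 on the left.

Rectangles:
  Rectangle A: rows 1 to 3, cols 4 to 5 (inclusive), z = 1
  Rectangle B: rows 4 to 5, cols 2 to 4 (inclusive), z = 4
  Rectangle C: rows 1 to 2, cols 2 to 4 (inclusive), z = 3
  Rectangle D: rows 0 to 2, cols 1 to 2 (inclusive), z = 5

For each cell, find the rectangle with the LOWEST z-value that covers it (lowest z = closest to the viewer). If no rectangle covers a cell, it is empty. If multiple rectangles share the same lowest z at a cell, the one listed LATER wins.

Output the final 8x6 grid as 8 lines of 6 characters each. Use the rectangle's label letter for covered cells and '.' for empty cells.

.DD...
.DCCAA
.DCCAA
....AA
..BBB.
..BBB.
......
......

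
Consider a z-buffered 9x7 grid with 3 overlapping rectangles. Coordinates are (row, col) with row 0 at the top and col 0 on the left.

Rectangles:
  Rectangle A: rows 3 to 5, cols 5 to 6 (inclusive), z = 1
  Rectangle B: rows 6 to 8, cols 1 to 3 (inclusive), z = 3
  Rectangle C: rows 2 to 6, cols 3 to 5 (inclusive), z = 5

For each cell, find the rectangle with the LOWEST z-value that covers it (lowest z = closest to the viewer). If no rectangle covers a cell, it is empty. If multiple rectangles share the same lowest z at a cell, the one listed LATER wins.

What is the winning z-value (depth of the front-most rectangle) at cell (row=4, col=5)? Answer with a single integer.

Check cell (4,5):
  A: rows 3-5 cols 5-6 z=1 -> covers; best now A (z=1)
  B: rows 6-8 cols 1-3 -> outside (row miss)
  C: rows 2-6 cols 3-5 z=5 -> covers; best now A (z=1)
Winner: A at z=1

Answer: 1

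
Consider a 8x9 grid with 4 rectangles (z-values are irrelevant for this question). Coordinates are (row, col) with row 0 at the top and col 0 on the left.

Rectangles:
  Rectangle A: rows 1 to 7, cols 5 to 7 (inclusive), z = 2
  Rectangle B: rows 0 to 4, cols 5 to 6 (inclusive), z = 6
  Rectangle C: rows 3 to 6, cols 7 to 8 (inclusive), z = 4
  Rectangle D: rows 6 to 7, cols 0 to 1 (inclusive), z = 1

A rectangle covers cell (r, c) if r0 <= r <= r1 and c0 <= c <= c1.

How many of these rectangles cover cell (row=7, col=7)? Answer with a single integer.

Answer: 1

Derivation:
Check cell (7,7):
  A: rows 1-7 cols 5-7 -> covers
  B: rows 0-4 cols 5-6 -> outside (row miss)
  C: rows 3-6 cols 7-8 -> outside (row miss)
  D: rows 6-7 cols 0-1 -> outside (col miss)
Count covering = 1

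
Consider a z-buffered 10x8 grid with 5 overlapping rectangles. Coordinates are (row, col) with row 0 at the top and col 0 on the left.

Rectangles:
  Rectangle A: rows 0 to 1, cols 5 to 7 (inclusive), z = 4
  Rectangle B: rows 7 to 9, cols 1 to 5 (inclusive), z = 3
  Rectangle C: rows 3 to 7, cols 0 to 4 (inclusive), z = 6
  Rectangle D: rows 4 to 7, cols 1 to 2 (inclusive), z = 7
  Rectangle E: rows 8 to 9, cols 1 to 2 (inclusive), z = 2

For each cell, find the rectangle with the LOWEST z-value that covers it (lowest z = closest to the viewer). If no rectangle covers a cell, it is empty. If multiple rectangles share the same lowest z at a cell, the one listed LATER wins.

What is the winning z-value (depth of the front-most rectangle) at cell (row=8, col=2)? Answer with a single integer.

Check cell (8,2):
  A: rows 0-1 cols 5-7 -> outside (row miss)
  B: rows 7-9 cols 1-5 z=3 -> covers; best now B (z=3)
  C: rows 3-7 cols 0-4 -> outside (row miss)
  D: rows 4-7 cols 1-2 -> outside (row miss)
  E: rows 8-9 cols 1-2 z=2 -> covers; best now E (z=2)
Winner: E at z=2

Answer: 2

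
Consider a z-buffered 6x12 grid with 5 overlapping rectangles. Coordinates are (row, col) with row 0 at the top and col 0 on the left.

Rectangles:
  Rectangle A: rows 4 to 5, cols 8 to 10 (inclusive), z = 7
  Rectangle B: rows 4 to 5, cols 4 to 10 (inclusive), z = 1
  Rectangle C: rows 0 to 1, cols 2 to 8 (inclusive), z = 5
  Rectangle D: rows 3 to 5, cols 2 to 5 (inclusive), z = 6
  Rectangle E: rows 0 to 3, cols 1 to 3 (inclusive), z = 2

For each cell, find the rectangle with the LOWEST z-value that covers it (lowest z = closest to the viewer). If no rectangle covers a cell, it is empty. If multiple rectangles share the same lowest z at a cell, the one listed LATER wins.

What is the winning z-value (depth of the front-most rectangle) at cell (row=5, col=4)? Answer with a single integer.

Answer: 1

Derivation:
Check cell (5,4):
  A: rows 4-5 cols 8-10 -> outside (col miss)
  B: rows 4-5 cols 4-10 z=1 -> covers; best now B (z=1)
  C: rows 0-1 cols 2-8 -> outside (row miss)
  D: rows 3-5 cols 2-5 z=6 -> covers; best now B (z=1)
  E: rows 0-3 cols 1-3 -> outside (row miss)
Winner: B at z=1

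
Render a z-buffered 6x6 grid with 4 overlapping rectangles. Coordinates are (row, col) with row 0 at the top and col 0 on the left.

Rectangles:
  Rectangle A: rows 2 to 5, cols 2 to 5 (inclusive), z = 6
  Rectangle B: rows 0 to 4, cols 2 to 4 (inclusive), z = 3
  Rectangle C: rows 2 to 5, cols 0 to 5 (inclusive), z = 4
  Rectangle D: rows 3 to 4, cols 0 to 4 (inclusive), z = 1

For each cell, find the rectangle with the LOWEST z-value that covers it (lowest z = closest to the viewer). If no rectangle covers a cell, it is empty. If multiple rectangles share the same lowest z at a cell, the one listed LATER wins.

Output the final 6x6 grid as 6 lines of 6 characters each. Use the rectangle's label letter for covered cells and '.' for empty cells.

..BBB.
..BBB.
CCBBBC
DDDDDC
DDDDDC
CCCCCC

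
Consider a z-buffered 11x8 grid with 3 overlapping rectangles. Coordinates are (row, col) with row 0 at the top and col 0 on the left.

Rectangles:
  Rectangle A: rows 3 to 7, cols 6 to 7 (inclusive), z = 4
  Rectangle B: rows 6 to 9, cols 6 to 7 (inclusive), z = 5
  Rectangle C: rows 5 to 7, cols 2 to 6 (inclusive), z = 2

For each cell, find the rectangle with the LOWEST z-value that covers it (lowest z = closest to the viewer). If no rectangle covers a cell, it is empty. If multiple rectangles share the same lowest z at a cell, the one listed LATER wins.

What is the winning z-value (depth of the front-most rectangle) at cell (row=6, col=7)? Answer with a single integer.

Answer: 4

Derivation:
Check cell (6,7):
  A: rows 3-7 cols 6-7 z=4 -> covers; best now A (z=4)
  B: rows 6-9 cols 6-7 z=5 -> covers; best now A (z=4)
  C: rows 5-7 cols 2-6 -> outside (col miss)
Winner: A at z=4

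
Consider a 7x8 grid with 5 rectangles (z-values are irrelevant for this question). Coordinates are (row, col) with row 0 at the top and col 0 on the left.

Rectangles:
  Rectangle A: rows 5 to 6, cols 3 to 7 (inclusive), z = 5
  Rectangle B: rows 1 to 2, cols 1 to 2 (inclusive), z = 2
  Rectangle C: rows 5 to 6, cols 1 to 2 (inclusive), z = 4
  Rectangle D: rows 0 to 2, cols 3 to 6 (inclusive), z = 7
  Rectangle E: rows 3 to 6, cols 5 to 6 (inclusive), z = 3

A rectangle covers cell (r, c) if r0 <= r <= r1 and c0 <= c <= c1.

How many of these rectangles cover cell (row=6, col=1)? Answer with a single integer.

Answer: 1

Derivation:
Check cell (6,1):
  A: rows 5-6 cols 3-7 -> outside (col miss)
  B: rows 1-2 cols 1-2 -> outside (row miss)
  C: rows 5-6 cols 1-2 -> covers
  D: rows 0-2 cols 3-6 -> outside (row miss)
  E: rows 3-6 cols 5-6 -> outside (col miss)
Count covering = 1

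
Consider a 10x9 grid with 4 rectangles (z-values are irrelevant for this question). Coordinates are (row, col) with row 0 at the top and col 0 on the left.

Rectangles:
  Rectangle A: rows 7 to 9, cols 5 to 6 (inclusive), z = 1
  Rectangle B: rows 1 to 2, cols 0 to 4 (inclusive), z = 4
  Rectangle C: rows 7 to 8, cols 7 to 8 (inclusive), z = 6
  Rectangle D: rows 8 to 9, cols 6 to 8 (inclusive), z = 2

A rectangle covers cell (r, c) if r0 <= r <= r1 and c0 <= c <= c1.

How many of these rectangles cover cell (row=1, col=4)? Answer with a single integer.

Answer: 1

Derivation:
Check cell (1,4):
  A: rows 7-9 cols 5-6 -> outside (row miss)
  B: rows 1-2 cols 0-4 -> covers
  C: rows 7-8 cols 7-8 -> outside (row miss)
  D: rows 8-9 cols 6-8 -> outside (row miss)
Count covering = 1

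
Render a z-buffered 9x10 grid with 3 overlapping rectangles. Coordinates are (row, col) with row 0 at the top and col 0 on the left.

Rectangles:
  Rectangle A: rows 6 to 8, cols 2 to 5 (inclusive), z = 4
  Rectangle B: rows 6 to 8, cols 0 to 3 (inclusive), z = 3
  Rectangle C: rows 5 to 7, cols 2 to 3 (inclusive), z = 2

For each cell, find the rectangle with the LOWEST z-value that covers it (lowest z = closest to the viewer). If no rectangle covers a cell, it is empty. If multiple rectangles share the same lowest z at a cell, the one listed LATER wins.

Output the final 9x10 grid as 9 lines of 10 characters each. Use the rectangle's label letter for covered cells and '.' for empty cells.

..........
..........
..........
..........
..........
..CC......
BBCCAA....
BBCCAA....
BBBBAA....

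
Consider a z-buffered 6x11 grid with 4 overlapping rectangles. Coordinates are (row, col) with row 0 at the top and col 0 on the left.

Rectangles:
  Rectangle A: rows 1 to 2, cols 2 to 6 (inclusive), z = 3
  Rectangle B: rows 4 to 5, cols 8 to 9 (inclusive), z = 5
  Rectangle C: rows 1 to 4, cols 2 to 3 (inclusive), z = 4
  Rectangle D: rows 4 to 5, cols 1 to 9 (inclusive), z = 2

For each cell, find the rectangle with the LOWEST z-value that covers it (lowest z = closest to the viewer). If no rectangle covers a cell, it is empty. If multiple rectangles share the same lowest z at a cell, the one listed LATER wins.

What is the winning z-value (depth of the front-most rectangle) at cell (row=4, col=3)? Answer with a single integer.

Check cell (4,3):
  A: rows 1-2 cols 2-6 -> outside (row miss)
  B: rows 4-5 cols 8-9 -> outside (col miss)
  C: rows 1-4 cols 2-3 z=4 -> covers; best now C (z=4)
  D: rows 4-5 cols 1-9 z=2 -> covers; best now D (z=2)
Winner: D at z=2

Answer: 2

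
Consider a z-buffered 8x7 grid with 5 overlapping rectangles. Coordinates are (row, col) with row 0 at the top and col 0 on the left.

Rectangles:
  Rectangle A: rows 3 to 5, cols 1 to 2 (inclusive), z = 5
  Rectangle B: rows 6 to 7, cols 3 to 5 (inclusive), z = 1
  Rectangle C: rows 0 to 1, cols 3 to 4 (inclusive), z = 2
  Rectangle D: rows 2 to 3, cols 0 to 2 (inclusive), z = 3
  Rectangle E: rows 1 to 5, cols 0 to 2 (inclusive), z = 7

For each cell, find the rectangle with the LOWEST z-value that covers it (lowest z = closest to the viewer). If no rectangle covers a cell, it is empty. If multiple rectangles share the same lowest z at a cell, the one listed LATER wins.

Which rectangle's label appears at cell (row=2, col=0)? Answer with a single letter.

Answer: D

Derivation:
Check cell (2,0):
  A: rows 3-5 cols 1-2 -> outside (row miss)
  B: rows 6-7 cols 3-5 -> outside (row miss)
  C: rows 0-1 cols 3-4 -> outside (row miss)
  D: rows 2-3 cols 0-2 z=3 -> covers; best now D (z=3)
  E: rows 1-5 cols 0-2 z=7 -> covers; best now D (z=3)
Winner: D at z=3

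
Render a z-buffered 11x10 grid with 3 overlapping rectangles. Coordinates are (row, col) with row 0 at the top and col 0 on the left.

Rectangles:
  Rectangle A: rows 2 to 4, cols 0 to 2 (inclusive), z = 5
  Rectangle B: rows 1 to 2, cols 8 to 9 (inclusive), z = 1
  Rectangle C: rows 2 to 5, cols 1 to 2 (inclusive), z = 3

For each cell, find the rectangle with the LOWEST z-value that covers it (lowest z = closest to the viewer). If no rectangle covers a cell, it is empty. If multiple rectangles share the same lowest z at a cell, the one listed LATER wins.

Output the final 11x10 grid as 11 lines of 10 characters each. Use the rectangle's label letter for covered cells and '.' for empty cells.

..........
........BB
ACC.....BB
ACC.......
ACC.......
.CC.......
..........
..........
..........
..........
..........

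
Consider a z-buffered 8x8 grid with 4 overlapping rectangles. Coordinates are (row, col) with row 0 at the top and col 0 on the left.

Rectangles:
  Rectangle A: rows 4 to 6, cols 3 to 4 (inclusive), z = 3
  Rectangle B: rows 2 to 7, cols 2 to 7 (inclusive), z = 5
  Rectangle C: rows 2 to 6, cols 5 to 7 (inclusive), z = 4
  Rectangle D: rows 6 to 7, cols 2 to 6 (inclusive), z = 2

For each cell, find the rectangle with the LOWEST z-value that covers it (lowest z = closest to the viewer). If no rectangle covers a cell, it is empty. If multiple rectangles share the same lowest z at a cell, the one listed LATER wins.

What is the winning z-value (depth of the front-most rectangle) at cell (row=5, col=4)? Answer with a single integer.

Answer: 3

Derivation:
Check cell (5,4):
  A: rows 4-6 cols 3-4 z=3 -> covers; best now A (z=3)
  B: rows 2-7 cols 2-7 z=5 -> covers; best now A (z=3)
  C: rows 2-6 cols 5-7 -> outside (col miss)
  D: rows 6-7 cols 2-6 -> outside (row miss)
Winner: A at z=3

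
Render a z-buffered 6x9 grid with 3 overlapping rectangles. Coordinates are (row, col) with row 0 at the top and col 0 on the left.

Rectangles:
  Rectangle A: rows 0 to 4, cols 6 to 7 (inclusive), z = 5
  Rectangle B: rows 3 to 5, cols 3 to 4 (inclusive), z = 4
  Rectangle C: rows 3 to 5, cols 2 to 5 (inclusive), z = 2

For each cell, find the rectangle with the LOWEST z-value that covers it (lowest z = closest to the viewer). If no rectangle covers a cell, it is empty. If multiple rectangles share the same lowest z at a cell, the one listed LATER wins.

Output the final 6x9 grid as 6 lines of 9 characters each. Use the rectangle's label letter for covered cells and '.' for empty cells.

......AA.
......AA.
......AA.
..CCCCAA.
..CCCCAA.
..CCCC...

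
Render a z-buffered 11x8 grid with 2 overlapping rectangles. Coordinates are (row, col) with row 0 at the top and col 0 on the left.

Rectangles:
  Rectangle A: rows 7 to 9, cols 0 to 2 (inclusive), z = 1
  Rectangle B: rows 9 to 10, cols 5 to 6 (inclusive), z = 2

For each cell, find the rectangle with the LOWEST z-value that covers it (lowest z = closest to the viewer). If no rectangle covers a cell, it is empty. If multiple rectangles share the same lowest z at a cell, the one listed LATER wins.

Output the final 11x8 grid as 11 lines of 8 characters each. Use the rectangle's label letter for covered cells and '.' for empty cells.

........
........
........
........
........
........
........
AAA.....
AAA.....
AAA..BB.
.....BB.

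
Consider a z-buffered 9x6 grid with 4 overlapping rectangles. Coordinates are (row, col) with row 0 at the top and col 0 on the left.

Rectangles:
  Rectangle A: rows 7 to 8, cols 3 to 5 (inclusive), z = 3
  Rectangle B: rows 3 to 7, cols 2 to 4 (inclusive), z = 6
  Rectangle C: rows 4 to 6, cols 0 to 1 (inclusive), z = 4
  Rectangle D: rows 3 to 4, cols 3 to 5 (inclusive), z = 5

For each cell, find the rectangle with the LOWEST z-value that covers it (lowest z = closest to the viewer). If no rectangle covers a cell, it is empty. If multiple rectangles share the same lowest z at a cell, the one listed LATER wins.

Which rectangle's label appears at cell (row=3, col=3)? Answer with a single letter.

Check cell (3,3):
  A: rows 7-8 cols 3-5 -> outside (row miss)
  B: rows 3-7 cols 2-4 z=6 -> covers; best now B (z=6)
  C: rows 4-6 cols 0-1 -> outside (row miss)
  D: rows 3-4 cols 3-5 z=5 -> covers; best now D (z=5)
Winner: D at z=5

Answer: D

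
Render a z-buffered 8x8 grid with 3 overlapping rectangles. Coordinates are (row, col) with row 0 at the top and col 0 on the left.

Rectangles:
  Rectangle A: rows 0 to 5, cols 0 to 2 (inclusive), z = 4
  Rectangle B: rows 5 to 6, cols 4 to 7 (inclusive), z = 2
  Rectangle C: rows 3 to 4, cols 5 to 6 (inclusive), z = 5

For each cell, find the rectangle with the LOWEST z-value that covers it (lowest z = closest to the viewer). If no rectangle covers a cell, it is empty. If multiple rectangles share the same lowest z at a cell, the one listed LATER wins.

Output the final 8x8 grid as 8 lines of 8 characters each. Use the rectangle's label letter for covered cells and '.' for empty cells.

AAA.....
AAA.....
AAA.....
AAA..CC.
AAA..CC.
AAA.BBBB
....BBBB
........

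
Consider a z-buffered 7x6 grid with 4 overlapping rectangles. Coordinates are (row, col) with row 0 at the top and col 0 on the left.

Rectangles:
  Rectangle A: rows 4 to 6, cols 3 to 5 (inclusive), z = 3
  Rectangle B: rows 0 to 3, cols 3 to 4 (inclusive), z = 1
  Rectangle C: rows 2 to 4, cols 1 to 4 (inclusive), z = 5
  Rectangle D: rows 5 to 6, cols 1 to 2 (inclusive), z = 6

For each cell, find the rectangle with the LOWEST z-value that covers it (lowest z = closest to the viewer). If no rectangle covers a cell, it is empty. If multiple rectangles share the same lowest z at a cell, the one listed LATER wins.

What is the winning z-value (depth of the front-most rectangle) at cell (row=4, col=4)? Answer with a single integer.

Answer: 3

Derivation:
Check cell (4,4):
  A: rows 4-6 cols 3-5 z=3 -> covers; best now A (z=3)
  B: rows 0-3 cols 3-4 -> outside (row miss)
  C: rows 2-4 cols 1-4 z=5 -> covers; best now A (z=3)
  D: rows 5-6 cols 1-2 -> outside (row miss)
Winner: A at z=3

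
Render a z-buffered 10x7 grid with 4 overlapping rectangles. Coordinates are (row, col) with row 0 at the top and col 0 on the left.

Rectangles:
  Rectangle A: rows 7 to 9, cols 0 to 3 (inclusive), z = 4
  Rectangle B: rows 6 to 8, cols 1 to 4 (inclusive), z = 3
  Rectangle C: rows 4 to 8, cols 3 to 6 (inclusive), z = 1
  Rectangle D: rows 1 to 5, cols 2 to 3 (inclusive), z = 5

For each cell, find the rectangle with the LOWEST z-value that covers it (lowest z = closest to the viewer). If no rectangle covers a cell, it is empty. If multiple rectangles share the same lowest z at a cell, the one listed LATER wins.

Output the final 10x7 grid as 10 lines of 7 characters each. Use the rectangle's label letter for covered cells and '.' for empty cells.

.......
..DD...
..DD...
..DD...
..DCCCC
..DCCCC
.BBCCCC
ABBCCCC
ABBCCCC
AAAA...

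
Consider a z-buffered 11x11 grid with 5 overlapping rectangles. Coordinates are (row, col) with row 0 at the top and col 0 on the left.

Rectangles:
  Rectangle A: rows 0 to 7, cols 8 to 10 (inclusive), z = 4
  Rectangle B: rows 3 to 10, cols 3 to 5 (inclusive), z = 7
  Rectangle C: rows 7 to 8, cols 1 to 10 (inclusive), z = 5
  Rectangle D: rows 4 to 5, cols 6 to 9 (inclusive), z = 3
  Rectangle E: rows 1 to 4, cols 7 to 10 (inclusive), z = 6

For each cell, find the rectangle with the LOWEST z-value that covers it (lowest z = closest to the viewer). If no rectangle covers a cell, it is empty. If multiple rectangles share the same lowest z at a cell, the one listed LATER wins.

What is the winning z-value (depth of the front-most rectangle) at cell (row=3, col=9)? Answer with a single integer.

Check cell (3,9):
  A: rows 0-7 cols 8-10 z=4 -> covers; best now A (z=4)
  B: rows 3-10 cols 3-5 -> outside (col miss)
  C: rows 7-8 cols 1-10 -> outside (row miss)
  D: rows 4-5 cols 6-9 -> outside (row miss)
  E: rows 1-4 cols 7-10 z=6 -> covers; best now A (z=4)
Winner: A at z=4

Answer: 4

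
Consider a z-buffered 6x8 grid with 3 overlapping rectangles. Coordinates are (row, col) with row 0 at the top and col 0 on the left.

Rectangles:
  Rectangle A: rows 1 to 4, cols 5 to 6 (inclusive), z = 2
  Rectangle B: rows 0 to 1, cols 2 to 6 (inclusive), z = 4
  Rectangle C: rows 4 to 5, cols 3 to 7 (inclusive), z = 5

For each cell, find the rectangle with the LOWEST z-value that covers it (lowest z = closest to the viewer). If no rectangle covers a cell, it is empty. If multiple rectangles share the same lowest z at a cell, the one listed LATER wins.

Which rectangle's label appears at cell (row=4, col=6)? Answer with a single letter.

Check cell (4,6):
  A: rows 1-4 cols 5-6 z=2 -> covers; best now A (z=2)
  B: rows 0-1 cols 2-6 -> outside (row miss)
  C: rows 4-5 cols 3-7 z=5 -> covers; best now A (z=2)
Winner: A at z=2

Answer: A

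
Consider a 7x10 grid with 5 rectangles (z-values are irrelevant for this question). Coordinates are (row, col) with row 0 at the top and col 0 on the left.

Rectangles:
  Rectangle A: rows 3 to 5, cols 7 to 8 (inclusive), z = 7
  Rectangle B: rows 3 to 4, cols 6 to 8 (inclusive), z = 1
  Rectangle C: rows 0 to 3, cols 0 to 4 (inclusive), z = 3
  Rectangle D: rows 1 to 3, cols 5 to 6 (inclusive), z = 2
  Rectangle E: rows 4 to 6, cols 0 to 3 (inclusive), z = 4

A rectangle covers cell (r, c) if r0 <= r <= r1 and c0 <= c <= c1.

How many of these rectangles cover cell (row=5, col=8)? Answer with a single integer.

Answer: 1

Derivation:
Check cell (5,8):
  A: rows 3-5 cols 7-8 -> covers
  B: rows 3-4 cols 6-8 -> outside (row miss)
  C: rows 0-3 cols 0-4 -> outside (row miss)
  D: rows 1-3 cols 5-6 -> outside (row miss)
  E: rows 4-6 cols 0-3 -> outside (col miss)
Count covering = 1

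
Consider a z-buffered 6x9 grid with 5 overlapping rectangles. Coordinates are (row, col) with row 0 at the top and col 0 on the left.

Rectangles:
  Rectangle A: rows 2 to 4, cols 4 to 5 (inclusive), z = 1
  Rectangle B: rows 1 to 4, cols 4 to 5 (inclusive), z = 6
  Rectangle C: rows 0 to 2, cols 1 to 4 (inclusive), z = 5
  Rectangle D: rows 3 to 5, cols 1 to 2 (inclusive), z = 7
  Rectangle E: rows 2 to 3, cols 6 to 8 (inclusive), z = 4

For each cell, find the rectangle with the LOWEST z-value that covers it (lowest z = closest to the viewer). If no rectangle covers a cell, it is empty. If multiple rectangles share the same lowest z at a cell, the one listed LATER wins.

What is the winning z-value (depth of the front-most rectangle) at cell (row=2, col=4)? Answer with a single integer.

Check cell (2,4):
  A: rows 2-4 cols 4-5 z=1 -> covers; best now A (z=1)
  B: rows 1-4 cols 4-5 z=6 -> covers; best now A (z=1)
  C: rows 0-2 cols 1-4 z=5 -> covers; best now A (z=1)
  D: rows 3-5 cols 1-2 -> outside (row miss)
  E: rows 2-3 cols 6-8 -> outside (col miss)
Winner: A at z=1

Answer: 1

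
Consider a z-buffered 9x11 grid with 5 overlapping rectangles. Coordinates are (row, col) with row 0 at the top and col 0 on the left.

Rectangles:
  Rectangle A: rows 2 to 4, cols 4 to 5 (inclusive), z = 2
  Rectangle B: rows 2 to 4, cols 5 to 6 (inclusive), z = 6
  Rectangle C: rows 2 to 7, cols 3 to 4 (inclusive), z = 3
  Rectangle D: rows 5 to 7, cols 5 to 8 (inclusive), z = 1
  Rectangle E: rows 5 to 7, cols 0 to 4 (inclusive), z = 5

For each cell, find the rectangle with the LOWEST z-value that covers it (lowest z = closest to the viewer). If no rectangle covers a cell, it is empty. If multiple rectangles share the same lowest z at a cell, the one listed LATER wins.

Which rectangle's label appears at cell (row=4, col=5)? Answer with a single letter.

Check cell (4,5):
  A: rows 2-4 cols 4-5 z=2 -> covers; best now A (z=2)
  B: rows 2-4 cols 5-6 z=6 -> covers; best now A (z=2)
  C: rows 2-7 cols 3-4 -> outside (col miss)
  D: rows 5-7 cols 5-8 -> outside (row miss)
  E: rows 5-7 cols 0-4 -> outside (row miss)
Winner: A at z=2

Answer: A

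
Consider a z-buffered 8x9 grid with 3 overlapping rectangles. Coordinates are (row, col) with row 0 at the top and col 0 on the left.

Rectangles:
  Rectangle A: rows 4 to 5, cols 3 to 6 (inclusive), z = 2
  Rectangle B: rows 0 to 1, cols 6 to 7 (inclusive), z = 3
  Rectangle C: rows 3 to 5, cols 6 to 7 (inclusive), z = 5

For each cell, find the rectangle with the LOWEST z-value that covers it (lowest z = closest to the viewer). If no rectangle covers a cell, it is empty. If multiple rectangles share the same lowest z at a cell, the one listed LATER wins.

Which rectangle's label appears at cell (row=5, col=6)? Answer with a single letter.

Answer: A

Derivation:
Check cell (5,6):
  A: rows 4-5 cols 3-6 z=2 -> covers; best now A (z=2)
  B: rows 0-1 cols 6-7 -> outside (row miss)
  C: rows 3-5 cols 6-7 z=5 -> covers; best now A (z=2)
Winner: A at z=2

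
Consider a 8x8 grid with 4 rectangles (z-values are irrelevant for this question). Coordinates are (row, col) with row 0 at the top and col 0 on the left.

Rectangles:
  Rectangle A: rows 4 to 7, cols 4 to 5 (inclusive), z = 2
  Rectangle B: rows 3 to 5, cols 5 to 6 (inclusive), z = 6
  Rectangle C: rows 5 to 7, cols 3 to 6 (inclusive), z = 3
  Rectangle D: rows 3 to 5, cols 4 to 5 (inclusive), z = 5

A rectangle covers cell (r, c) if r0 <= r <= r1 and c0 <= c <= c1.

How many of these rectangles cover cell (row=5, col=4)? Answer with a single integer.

Check cell (5,4):
  A: rows 4-7 cols 4-5 -> covers
  B: rows 3-5 cols 5-6 -> outside (col miss)
  C: rows 5-7 cols 3-6 -> covers
  D: rows 3-5 cols 4-5 -> covers
Count covering = 3

Answer: 3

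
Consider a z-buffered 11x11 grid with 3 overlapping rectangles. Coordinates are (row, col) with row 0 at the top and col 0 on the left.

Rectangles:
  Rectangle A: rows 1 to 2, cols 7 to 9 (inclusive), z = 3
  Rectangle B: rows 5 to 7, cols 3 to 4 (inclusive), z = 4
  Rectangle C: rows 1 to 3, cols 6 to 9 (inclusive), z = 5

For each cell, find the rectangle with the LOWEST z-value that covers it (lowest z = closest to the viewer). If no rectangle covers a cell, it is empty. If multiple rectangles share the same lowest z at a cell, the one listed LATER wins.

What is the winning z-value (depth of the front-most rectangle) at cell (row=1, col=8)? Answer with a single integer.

Check cell (1,8):
  A: rows 1-2 cols 7-9 z=3 -> covers; best now A (z=3)
  B: rows 5-7 cols 3-4 -> outside (row miss)
  C: rows 1-3 cols 6-9 z=5 -> covers; best now A (z=3)
Winner: A at z=3

Answer: 3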